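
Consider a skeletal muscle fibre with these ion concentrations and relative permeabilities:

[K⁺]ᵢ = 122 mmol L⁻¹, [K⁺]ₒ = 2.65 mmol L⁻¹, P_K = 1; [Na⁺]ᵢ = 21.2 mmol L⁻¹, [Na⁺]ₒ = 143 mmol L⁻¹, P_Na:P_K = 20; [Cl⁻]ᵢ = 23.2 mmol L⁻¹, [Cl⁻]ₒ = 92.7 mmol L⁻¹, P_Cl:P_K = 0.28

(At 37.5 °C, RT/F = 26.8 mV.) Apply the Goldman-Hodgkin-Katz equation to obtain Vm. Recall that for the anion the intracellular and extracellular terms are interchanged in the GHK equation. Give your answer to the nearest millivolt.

43 mV

Vm = 26.8 · ln[(Σ P·[cation]ₒ + Σ P·[anion]ᵢ) / (Σ P·[cation]ᵢ + Σ P·[anion]ₒ)]
Numerator = 1×2.65 + 20×143 + 0.28×23.2 = 2869
Denominator = 1×122 + 20×21.2 + 0.28×92.7 = 572
Vm = 26.8 · ln(5.0164) = 26.8 × (1.6127) = 43.22 mV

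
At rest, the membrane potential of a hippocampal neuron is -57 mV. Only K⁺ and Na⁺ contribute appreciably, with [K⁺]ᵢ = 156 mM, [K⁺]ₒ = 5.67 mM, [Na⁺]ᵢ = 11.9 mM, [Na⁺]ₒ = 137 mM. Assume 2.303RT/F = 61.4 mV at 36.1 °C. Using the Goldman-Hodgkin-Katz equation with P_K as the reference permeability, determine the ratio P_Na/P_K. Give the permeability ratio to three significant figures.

Let α = P_Na/P_K. GHK: Vm = 61.4·log₁₀[(Kₒ + α·Naₒ)/(Kᵢ + α·Naᵢ)].
10^(Vm/61.4) = 10^(-57.0/61.4) = 0.11794
So 0.11794·(Kᵢ + α·Naᵢ) = Kₒ + α·Naₒ → α = (0.11794·156.0 − 5.67) / (137.0 − 0.11794·11.9)
α = (18.4 − 5.67) / (137.0 − 1.403) = 12.73/135.6 = 0.09387

0.0939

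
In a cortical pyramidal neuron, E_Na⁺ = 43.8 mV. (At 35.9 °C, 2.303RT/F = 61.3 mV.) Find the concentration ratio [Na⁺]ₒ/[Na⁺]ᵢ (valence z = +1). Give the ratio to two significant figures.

log₁₀([out]/[in]) = E·z/(61.3) = 43.8 × 1 / 61.3 = 0.7145
[out]/[in] = 10^(0.7145) = 5.182

5.2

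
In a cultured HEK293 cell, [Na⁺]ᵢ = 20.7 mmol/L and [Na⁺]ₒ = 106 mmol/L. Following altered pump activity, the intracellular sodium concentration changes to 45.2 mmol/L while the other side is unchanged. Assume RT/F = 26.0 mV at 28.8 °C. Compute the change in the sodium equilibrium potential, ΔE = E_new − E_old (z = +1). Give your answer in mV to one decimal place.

E_old = (26.0/1)·ln(106/20.7) = 42.47 mV
E_new = (26.0/1)·ln(106/45.2) = 22.16 mV
ΔE = 22.16 − (42.47) = -20.31 mV

-20.3 mV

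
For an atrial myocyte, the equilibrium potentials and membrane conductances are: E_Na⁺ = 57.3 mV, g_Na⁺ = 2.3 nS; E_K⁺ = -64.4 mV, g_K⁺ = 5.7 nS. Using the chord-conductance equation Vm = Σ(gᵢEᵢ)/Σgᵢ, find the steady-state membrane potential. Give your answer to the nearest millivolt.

-29 mV

Σ gᵢEᵢ = 2.3·(57.3) + 5.7·(-64.4) = -235.29
Σ gᵢ = 2.3 + 5.7 = 8
Vm = -235.29 / 8 = -29.41 mV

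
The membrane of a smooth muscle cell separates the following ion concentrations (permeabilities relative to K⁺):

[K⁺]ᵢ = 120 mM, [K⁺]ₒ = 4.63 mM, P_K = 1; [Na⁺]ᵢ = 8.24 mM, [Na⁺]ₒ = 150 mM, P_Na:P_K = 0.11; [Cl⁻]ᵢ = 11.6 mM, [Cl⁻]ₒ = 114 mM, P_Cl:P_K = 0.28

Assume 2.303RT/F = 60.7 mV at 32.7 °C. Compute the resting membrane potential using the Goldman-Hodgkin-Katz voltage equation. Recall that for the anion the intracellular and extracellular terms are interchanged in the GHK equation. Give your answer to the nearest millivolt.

Vm = 60.7 · log₁₀[(Σ P·[cation]ₒ + Σ P·[anion]ᵢ) / (Σ P·[cation]ᵢ + Σ P·[anion]ₒ)]
Numerator = 1×4.63 + 0.11×150 + 0.28×11.6 = 24.38
Denominator = 1×120 + 0.11×8.24 + 0.28×114 = 152.8
Vm = 60.7 · log₁₀(0.15951) = 60.7 × (-0.7972) = -48.39 mV

-48 mV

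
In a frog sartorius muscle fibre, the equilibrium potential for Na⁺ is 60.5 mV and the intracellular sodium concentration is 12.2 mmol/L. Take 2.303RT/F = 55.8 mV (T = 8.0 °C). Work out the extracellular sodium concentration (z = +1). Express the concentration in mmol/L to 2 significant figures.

Nernst: E = (55.8/1) · log₁₀([out]/[in]), so log₁₀([out]/[in]) = 60.5 × 1 / 55.8 = 1.0842.
[out]/[in] = 10^(1.0842) = 12.14.
[out] = 12.14 × 12.2 = 148.1 mmol/L.

150 mmol/L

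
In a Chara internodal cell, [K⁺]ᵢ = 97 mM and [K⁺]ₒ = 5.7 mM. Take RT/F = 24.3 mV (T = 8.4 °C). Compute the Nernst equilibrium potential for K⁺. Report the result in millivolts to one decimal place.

E = (24.3/z) · ln([K⁺]_out/[K⁺]_in) with z = +1.
= (24.3/1) · ln(5.7/97) = 24.30 · ln(0.05876)
= 24.30 · (-2.8342) = -68.87 mV

-68.9 mV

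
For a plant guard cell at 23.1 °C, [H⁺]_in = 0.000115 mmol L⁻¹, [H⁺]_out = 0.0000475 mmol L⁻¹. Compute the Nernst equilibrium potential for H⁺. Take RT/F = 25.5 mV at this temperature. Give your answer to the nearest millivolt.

-23 mV

E = (25.5/z) · ln([H⁺]_out/[H⁺]_in) with z = +1.
= (25.5/1) · ln(0.0000475/0.000115) = 25.50 · ln(0.413)
= 25.50 · (-0.8842) = -22.55 mV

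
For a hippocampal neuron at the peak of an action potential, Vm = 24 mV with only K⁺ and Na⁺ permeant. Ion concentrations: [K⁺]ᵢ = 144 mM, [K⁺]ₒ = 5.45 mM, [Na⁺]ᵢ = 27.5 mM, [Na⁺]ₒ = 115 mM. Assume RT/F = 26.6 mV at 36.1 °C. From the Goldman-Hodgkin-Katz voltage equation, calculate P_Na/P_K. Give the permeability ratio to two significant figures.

Let α = P_Na/P_K. GHK: Vm = 26.6·ln[(Kₒ + α·Naₒ)/(Kᵢ + α·Naᵢ)].
e^(Vm/26.6) = e^(24.0/26.6) = 2.4652
So 2.4652·(Kᵢ + α·Naᵢ) = Kₒ + α·Naₒ → α = (2.4652·144.0 − 5.45) / (115.0 − 2.4652·27.5)
α = (355 − 5.45) / (115.0 − 67.79) = 349.5/47.21 = 7.404

7.4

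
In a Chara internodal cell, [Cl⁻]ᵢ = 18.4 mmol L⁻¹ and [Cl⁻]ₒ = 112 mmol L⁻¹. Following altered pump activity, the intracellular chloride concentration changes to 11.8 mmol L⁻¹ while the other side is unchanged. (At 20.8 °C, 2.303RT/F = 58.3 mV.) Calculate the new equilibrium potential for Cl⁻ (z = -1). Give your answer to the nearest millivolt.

-57 mV

After the shift: [Cl⁻]_out = 112, [Cl⁻]_in = 11.8 mmol L⁻¹.
E_new = (58.3/-1)·log₁₀(112/11.8) = -58.30 · (0.9773) = -56.98 mV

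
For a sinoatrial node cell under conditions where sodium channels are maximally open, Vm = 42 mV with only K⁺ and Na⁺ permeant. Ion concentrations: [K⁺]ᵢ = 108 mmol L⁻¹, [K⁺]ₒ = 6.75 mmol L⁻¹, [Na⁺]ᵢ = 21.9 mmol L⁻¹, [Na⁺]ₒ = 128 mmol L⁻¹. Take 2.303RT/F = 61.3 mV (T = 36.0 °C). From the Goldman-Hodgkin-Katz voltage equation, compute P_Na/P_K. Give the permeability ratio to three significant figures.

Let α = P_Na/P_K. GHK: Vm = 61.3·log₁₀[(Kₒ + α·Naₒ)/(Kᵢ + α·Naᵢ)].
10^(Vm/61.3) = 10^(42.0/61.3) = 4.8435
So 4.8435·(Kᵢ + α·Naᵢ) = Kₒ + α·Naₒ → α = (4.8435·108.0 − 6.75) / (128.0 − 4.8435·21.9)
α = (523.1 − 6.75) / (128.0 − 106.1) = 516.3/21.93 = 23.55

23.5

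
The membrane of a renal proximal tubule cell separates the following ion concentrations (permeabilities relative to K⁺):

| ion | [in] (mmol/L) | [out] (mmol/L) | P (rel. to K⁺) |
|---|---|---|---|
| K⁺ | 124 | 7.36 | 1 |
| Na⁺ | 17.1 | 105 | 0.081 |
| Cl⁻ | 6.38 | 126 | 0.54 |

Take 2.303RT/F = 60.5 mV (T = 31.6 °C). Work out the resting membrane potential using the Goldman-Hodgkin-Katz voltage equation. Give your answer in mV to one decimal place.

Vm = 60.5 · log₁₀[(Σ P·[cation]ₒ + Σ P·[anion]ᵢ) / (Σ P·[cation]ᵢ + Σ P·[anion]ₒ)]
Numerator = 1×7.36 + 0.081×105 + 0.54×6.38 = 19.31
Denominator = 1×124 + 0.081×17.1 + 0.54×126 = 193.4
Vm = 60.5 · log₁₀(0.099833) = 60.5 × (-1.0007) = -60.54 mV

-60.5 mV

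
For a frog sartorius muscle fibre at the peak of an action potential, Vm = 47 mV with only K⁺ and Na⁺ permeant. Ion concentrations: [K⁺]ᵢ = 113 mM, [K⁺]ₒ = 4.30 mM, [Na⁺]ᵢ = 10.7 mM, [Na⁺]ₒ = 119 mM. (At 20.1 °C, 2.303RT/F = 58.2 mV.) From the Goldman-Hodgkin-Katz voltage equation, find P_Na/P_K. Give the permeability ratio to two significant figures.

14

Let α = P_Na/P_K. GHK: Vm = 58.2·log₁₀[(Kₒ + α·Naₒ)/(Kᵢ + α·Naᵢ)].
10^(Vm/58.2) = 10^(47.0/58.2) = 6.4204
So 6.4204·(Kᵢ + α·Naᵢ) = Kₒ + α·Naₒ → α = (6.4204·113.0 − 4.3) / (119.0 − 6.4204·10.7)
α = (725.5 − 4.3) / (119.0 − 68.7) = 721.2/50.3 = 14.34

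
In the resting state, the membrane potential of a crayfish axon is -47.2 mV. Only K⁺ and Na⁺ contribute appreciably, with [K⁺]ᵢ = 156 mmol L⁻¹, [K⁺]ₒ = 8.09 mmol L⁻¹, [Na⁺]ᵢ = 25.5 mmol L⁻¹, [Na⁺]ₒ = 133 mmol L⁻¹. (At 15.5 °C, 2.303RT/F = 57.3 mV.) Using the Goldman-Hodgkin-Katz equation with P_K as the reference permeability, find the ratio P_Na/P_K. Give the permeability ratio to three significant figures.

0.119

Let α = P_Na/P_K. GHK: Vm = 57.3·log₁₀[(Kₒ + α·Naₒ)/(Kᵢ + α·Naᵢ)].
10^(Vm/57.3) = 10^(-47.2/57.3) = 0.15006
So 0.15006·(Kᵢ + α·Naᵢ) = Kₒ + α·Naₒ → α = (0.15006·156.0 − 8.09) / (133.0 − 0.15006·25.5)
α = (23.41 − 8.09) / (133.0 − 3.827) = 15.32/129.2 = 0.1186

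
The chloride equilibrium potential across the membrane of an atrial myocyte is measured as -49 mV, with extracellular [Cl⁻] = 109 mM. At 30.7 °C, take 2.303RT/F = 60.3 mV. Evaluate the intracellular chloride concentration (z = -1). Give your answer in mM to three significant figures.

16.8 mM

Nernst: E = (60.3/-1) · log₁₀([out]/[in]), so log₁₀([out]/[in]) = -49.0 × -1 / 60.3 = 0.8126.
[out]/[in] = 10^(0.8126) = 6.495.
[in] = 109 / 6.495 = 16.78 mM.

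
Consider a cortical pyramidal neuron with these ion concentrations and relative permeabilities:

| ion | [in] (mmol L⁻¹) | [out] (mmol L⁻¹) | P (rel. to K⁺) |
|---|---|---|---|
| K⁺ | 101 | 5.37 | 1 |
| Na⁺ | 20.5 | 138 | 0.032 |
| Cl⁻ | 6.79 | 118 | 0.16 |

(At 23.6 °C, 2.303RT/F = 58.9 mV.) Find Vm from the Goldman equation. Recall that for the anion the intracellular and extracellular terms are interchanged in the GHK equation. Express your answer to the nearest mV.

-62 mV

Vm = 58.9 · log₁₀[(Σ P·[cation]ₒ + Σ P·[anion]ᵢ) / (Σ P·[cation]ᵢ + Σ P·[anion]ₒ)]
Numerator = 1×5.37 + 0.032×138 + 0.16×6.79 = 10.87
Denominator = 1×101 + 0.032×20.5 + 0.16×118 = 120.5
Vm = 58.9 · log₁₀(0.0902) = 58.9 × (-1.0448) = -61.54 mV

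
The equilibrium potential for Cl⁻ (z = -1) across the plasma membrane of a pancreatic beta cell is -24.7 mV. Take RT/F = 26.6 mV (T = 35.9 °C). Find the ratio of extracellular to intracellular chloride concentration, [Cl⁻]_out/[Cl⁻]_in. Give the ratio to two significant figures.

2.5

ln([out]/[in]) = E·z/(26.6) = -24.7 × -1 / 26.6 = 0.9286
[out]/[in] = e^(0.9286) = 2.531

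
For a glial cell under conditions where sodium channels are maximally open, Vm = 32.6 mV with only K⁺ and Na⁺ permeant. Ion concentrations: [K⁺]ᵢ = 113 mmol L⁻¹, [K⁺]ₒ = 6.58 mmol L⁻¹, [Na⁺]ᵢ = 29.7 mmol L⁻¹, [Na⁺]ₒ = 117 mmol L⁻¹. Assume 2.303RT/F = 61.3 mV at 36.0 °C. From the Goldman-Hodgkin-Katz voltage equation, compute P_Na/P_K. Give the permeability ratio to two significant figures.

24

Let α = P_Na/P_K. GHK: Vm = 61.3·log₁₀[(Kₒ + α·Naₒ)/(Kᵢ + α·Naᵢ)].
10^(Vm/61.3) = 10^(32.6/61.3) = 3.4026
So 3.4026·(Kᵢ + α·Naᵢ) = Kₒ + α·Naₒ → α = (3.4026·113.0 − 6.58) / (117.0 − 3.4026·29.7)
α = (384.5 − 6.58) / (117.0 − 101.1) = 377.9/15.94 = 23.7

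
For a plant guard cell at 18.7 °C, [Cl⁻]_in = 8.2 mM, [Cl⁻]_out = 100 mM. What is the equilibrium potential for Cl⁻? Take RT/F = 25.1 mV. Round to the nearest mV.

E = (25.1/z) · ln([Cl⁻]_out/[Cl⁻]_in) with z = -1.
For an anion, dividing by z = -1 reverses the sign.
= (25.1/-1) · ln(100/8.2) = -25.10 · ln(12.2)
= -25.10 · (2.5010) = -62.78 mV

-63 mV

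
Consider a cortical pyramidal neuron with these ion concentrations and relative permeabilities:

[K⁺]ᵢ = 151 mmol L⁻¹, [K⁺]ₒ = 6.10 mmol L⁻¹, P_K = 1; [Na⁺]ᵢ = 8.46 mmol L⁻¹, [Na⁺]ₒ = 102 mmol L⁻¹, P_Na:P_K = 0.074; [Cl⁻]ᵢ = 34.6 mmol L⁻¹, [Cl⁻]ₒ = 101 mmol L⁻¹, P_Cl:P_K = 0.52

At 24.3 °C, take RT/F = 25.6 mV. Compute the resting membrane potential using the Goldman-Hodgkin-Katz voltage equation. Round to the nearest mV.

-48 mV

Vm = 25.6 · ln[(Σ P·[cation]ₒ + Σ P·[anion]ᵢ) / (Σ P·[cation]ᵢ + Σ P·[anion]ₒ)]
Numerator = 1×6.10 + 0.074×102 + 0.52×34.6 = 31.64
Denominator = 1×151 + 0.074×8.46 + 0.52×101 = 204.1
Vm = 25.6 · ln(0.15499) = 25.6 × (-1.8644) = -47.73 mV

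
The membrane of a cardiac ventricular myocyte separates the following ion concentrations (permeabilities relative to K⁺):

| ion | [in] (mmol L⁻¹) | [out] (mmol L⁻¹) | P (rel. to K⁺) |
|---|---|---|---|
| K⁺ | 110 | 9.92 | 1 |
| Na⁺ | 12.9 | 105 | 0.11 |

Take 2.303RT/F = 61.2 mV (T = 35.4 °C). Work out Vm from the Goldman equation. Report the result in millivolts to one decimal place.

Vm = 61.2 · log₁₀[(Σ P·[cation]ₒ + Σ P·[anion]ᵢ) / (Σ P·[cation]ᵢ + Σ P·[anion]ₒ)]
Numerator = 1×9.92 + 0.11×105 = 21.47
Denominator = 1×110 + 0.11×12.9 = 111.4
Vm = 61.2 · log₁₀(0.1927) = 61.2 × (-0.7151) = -43.77 mV

-43.8 mV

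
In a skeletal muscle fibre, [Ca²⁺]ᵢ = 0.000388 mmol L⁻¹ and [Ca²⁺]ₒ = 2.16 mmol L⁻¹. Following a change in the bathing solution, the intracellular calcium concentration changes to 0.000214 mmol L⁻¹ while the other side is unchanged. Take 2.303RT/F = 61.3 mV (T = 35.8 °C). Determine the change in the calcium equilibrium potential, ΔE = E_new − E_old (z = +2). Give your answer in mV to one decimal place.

7.9 mV

E_old = (61.3/2)·log₁₀(2.16/0.000388) = 114.80 mV
E_new = (61.3/2)·log₁₀(2.16/0.000214) = 122.72 mV
ΔE = 122.72 − (114.80) = 7.92 mV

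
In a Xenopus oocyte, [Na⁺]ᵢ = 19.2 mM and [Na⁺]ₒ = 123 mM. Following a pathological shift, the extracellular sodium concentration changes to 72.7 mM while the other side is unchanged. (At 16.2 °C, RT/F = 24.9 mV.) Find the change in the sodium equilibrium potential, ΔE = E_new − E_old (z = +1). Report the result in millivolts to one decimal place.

-13.1 mV

E_old = (24.9/1)·ln(123/19.2) = 46.25 mV
E_new = (24.9/1)·ln(72.7/19.2) = 33.15 mV
ΔE = 33.15 − (46.25) = -13.09 mV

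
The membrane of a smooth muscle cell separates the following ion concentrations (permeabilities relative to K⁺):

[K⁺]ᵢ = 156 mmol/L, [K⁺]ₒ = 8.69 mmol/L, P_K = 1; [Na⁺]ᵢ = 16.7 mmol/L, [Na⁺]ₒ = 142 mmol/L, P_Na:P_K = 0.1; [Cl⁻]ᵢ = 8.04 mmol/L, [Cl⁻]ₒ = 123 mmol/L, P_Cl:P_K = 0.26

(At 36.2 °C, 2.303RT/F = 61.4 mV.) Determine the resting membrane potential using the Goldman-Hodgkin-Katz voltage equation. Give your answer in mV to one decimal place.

-54.1 mV

Vm = 61.4 · log₁₀[(Σ P·[cation]ₒ + Σ P·[anion]ᵢ) / (Σ P·[cation]ᵢ + Σ P·[anion]ₒ)]
Numerator = 1×8.69 + 0.1×142 + 0.26×8.04 = 24.98
Denominator = 1×156 + 0.1×16.7 + 0.26×123 = 189.6
Vm = 61.4 · log₁₀(0.13172) = 61.4 × (-0.8804) = -54.05 mV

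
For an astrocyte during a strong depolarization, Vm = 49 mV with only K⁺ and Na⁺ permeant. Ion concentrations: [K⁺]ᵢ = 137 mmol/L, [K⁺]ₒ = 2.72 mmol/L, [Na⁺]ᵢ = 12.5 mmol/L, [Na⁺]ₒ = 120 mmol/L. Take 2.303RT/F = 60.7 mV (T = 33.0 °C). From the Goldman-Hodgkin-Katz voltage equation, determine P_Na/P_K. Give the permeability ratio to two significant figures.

Let α = P_Na/P_K. GHK: Vm = 60.7·log₁₀[(Kₒ + α·Naₒ)/(Kᵢ + α·Naᵢ)].
10^(Vm/60.7) = 10^(49.0/60.7) = 6.4158
So 6.4158·(Kᵢ + α·Naᵢ) = Kₒ + α·Naₒ → α = (6.4158·137.0 − 2.72) / (120.0 − 6.4158·12.5)
α = (879 − 2.72) / (120.0 − 80.2) = 876.2/39.8 = 22.01

22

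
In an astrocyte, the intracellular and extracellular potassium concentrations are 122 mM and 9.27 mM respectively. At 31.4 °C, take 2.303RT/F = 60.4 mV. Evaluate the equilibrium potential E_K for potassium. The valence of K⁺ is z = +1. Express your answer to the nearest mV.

E = (60.4/z) · log₁₀([K⁺]_out/[K⁺]_in) with z = +1.
= (60.4/1) · log₁₀(9.27/122) = 60.40 · log₁₀(0.07598)
= 60.40 · (-1.1193) = -67.60 mV

-68 mV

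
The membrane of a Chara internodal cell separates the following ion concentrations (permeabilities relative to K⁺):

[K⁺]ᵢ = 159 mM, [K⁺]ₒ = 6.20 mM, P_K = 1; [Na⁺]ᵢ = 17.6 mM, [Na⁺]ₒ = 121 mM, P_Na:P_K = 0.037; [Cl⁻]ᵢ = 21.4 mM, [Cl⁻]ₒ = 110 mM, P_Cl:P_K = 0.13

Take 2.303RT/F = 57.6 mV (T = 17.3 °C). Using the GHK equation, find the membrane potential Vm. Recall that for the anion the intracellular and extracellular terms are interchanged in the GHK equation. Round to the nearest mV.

-64 mV

Vm = 57.6 · log₁₀[(Σ P·[cation]ₒ + Σ P·[anion]ᵢ) / (Σ P·[cation]ᵢ + Σ P·[anion]ₒ)]
Numerator = 1×6.20 + 0.037×121 + 0.13×21.4 = 13.46
Denominator = 1×159 + 0.037×17.6 + 0.13×110 = 174
Vm = 57.6 · log₁₀(0.077372) = 57.6 × (-1.1114) = -64.02 mV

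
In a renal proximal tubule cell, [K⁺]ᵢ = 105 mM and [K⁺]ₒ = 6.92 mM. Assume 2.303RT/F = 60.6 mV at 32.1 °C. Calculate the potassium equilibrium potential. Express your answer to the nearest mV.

E = (60.6/z) · log₁₀([K⁺]_out/[K⁺]_in) with z = +1.
= (60.6/1) · log₁₀(6.92/105) = 60.60 · log₁₀(0.0659)
= 60.60 · (-1.1811) = -71.57 mV

-72 mV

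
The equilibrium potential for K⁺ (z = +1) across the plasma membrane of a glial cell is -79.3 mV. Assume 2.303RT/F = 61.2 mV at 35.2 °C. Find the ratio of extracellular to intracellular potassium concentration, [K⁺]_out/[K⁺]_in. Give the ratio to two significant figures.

log₁₀([out]/[in]) = E·z/(61.2) = -79.3 × 1 / 61.2 = -1.2958
[out]/[in] = 10^(-1.2958) = 0.05061

0.051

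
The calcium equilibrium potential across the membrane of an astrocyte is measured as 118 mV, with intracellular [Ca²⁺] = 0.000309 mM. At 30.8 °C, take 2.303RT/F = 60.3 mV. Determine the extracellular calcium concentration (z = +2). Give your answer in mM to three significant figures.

Nernst: E = (60.3/2) · log₁₀([out]/[in]), so log₁₀([out]/[in]) = 118.0 × 2 / 60.3 = 3.9138.
[out]/[in] = 10^(3.9138) = 8199.
[out] = 8199 × 0.000309 = 2.534 mM.

2.53 mM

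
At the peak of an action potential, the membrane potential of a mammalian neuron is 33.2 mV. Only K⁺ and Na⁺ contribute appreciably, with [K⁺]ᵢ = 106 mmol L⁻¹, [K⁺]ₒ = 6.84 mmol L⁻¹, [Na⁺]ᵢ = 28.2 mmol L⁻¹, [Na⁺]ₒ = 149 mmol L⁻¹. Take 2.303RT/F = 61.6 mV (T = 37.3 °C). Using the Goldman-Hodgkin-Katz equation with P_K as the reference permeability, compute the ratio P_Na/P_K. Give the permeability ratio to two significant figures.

Let α = P_Na/P_K. GHK: Vm = 61.6·log₁₀[(Kₒ + α·Naₒ)/(Kᵢ + α·Naᵢ)].
10^(Vm/61.6) = 10^(33.2/61.6) = 3.4591
So 3.4591·(Kᵢ + α·Naᵢ) = Kₒ + α·Naₒ → α = (3.4591·106.0 − 6.84) / (149.0 − 3.4591·28.2)
α = (366.7 − 6.84) / (149.0 − 97.55) = 359.8/51.45 = 6.993

7.0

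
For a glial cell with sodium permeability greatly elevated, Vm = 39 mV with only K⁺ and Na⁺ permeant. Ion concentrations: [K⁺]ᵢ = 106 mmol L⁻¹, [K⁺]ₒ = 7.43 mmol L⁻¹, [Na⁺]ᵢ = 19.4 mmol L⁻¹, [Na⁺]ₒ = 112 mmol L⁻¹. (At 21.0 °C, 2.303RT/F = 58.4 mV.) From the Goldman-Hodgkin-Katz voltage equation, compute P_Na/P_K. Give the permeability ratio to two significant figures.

22

Let α = P_Na/P_K. GHK: Vm = 58.4·log₁₀[(Kₒ + α·Naₒ)/(Kᵢ + α·Naᵢ)].
10^(Vm/58.4) = 10^(39.0/58.4) = 4.6538
So 4.6538·(Kᵢ + α·Naᵢ) = Kₒ + α·Naₒ → α = (4.6538·106.0 − 7.43) / (112.0 − 4.6538·19.4)
α = (493.3 − 7.43) / (112.0 − 90.28) = 485.9/21.72 = 22.37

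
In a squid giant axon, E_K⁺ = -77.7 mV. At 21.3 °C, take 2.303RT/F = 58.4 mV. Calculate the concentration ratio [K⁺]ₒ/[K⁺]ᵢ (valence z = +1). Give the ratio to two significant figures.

log₁₀([out]/[in]) = E·z/(58.4) = -77.7 × 1 / 58.4 = -1.3305
[out]/[in] = 10^(-1.3305) = 0.04672

0.047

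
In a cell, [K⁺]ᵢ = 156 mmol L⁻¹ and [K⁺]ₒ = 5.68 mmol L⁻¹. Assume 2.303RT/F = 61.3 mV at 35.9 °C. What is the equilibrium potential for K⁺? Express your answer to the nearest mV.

-88 mV

E = (61.3/z) · log₁₀([K⁺]_out/[K⁺]_in) with z = +1.
= (61.3/1) · log₁₀(5.68/156) = 61.30 · log₁₀(0.03641)
= 61.30 · (-1.4388) = -88.20 mV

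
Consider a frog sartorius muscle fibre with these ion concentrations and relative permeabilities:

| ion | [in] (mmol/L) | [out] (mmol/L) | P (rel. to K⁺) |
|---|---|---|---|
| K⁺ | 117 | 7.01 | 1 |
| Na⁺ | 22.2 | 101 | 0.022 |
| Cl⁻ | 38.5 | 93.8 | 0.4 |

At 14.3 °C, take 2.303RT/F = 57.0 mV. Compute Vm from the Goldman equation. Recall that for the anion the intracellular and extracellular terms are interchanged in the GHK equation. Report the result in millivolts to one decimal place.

Vm = 57.0 · log₁₀[(Σ P·[cation]ₒ + Σ P·[anion]ᵢ) / (Σ P·[cation]ᵢ + Σ P·[anion]ₒ)]
Numerator = 1×7.01 + 0.022×101 + 0.4×38.5 = 24.63
Denominator = 1×117 + 0.022×22.2 + 0.4×93.8 = 155
Vm = 57.0 · log₁₀(0.15891) = 57.0 × (-0.7989) = -45.53 mV

-45.5 mV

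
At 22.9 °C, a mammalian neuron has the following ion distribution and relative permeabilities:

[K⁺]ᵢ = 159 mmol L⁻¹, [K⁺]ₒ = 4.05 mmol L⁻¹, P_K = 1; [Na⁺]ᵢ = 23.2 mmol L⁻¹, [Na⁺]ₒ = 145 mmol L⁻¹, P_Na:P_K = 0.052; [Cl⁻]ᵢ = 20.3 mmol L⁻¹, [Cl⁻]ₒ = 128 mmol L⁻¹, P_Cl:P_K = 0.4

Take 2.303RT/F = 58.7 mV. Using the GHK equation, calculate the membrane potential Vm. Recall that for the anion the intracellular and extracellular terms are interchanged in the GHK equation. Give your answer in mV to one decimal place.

Vm = 58.7 · log₁₀[(Σ P·[cation]ₒ + Σ P·[anion]ᵢ) / (Σ P·[cation]ᵢ + Σ P·[anion]ₒ)]
Numerator = 1×4.05 + 0.052×145 + 0.4×20.3 = 19.71
Denominator = 1×159 + 0.052×23.2 + 0.4×128 = 211.4
Vm = 58.7 · log₁₀(0.093233) = 58.7 × (-1.0304) = -60.49 mV

-60.5 mV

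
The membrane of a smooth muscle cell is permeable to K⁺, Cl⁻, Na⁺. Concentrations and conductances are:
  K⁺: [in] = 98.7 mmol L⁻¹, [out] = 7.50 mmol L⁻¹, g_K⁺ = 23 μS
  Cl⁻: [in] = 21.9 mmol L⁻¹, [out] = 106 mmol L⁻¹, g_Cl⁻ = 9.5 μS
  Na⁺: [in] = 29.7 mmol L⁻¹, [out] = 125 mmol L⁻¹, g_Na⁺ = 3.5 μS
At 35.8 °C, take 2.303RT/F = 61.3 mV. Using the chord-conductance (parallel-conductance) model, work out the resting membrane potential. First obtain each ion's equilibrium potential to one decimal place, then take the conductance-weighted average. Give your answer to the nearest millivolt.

E_K⁺ = (61.3/1)·log₁₀(7.50/98.7) = -68.6 mV
E_Cl⁻ = (61.3/-1)·log₁₀(106/21.9) = -42.0 mV
E_Na⁺ = (61.3/1)·log₁₀(125/29.7) = 38.3 mV
Vm = (Σ gᵢEᵢ)/(Σ gᵢ) = (23·-68.6 + 9.5·-42.0 + 3.5·38.3) / (23 + 9.5 + 3.5)
= -1842.75 / 36 = -51.19 mV

-51 mV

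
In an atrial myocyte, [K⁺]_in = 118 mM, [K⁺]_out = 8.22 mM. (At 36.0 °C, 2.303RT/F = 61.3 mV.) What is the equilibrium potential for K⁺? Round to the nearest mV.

-71 mV

E = (61.3/z) · log₁₀([K⁺]_out/[K⁺]_in) with z = +1.
= (61.3/1) · log₁₀(8.22/118) = 61.30 · log₁₀(0.06966)
= 61.30 · (-1.1570) = -70.92 mV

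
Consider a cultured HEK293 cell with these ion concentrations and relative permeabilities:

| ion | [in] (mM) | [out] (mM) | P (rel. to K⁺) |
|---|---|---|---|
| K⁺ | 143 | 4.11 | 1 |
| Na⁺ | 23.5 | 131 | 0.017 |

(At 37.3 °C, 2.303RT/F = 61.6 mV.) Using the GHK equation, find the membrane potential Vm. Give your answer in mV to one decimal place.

Vm = 61.6 · log₁₀[(Σ P·[cation]ₒ + Σ P·[anion]ᵢ) / (Σ P·[cation]ᵢ + Σ P·[anion]ₒ)]
Numerator = 1×4.11 + 0.017×131 = 6.337
Denominator = 1×143 + 0.017×23.5 = 143.4
Vm = 61.6 · log₁₀(0.044191) = 61.6 × (-1.3547) = -83.45 mV

-83.4 mV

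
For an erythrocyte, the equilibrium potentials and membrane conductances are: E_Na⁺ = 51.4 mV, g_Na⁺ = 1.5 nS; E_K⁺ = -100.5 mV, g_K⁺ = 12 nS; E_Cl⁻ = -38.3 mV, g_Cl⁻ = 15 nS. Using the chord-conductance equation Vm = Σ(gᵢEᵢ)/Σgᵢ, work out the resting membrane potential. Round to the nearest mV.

Σ gᵢEᵢ = 1.5·(51.4) + 12·(-100.5) + 15·(-38.3) = -1703.40
Σ gᵢ = 1.5 + 12 + 15 = 28.5
Vm = -1703.40 / 28.5 = -59.77 mV

-60 mV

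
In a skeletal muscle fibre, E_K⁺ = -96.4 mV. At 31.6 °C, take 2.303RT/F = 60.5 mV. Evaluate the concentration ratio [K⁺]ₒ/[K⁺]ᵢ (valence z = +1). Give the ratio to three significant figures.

0.0255

log₁₀([out]/[in]) = E·z/(60.5) = -96.4 × 1 / 60.5 = -1.5934
[out]/[in] = 10^(-1.5934) = 0.0255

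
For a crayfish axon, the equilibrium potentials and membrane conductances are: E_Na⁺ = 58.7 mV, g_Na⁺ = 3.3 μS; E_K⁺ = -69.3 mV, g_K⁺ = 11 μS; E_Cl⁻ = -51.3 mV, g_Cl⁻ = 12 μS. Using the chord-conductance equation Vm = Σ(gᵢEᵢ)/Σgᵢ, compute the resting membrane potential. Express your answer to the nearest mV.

Σ gᵢEᵢ = 3.3·(58.7) + 11·(-69.3) + 12·(-51.3) = -1184.19
Σ gᵢ = 3.3 + 11 + 12 = 26.3
Vm = -1184.19 / 26.3 = -45.03 mV

-45 mV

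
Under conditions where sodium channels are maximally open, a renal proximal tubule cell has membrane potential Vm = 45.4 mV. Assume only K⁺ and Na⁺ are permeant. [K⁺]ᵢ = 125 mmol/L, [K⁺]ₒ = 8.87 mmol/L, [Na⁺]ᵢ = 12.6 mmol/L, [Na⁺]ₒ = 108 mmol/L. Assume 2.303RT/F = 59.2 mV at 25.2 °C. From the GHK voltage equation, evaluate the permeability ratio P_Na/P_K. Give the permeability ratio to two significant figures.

21

Let α = P_Na/P_K. GHK: Vm = 59.2·log₁₀[(Kₒ + α·Naₒ)/(Kᵢ + α·Naᵢ)].
10^(Vm/59.2) = 10^(45.4/59.2) = 5.8464
So 5.8464·(Kᵢ + α·Naᵢ) = Kₒ + α·Naₒ → α = (5.8464·125.0 − 8.87) / (108.0 − 5.8464·12.6)
α = (730.8 − 8.87) / (108.0 − 73.67) = 721.9/34.33 = 21.03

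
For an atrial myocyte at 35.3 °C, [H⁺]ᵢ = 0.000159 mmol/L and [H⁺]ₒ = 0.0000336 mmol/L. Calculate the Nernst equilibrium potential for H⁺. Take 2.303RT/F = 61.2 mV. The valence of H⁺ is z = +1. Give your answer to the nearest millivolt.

E = (61.2/z) · log₁₀([H⁺]_out/[H⁺]_in) with z = +1.
= (61.2/1) · log₁₀(0.0000336/0.000159) = 61.20 · log₁₀(0.2113)
= 61.20 · (-0.6751) = -41.31 mV

-41 mV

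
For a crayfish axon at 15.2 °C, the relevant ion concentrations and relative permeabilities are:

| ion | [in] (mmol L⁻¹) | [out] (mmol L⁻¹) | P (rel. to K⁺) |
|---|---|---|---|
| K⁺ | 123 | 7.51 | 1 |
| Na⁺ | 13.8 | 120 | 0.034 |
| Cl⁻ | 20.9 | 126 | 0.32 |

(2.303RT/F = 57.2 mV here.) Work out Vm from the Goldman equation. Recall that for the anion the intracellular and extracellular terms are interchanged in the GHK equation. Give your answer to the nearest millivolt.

-54 mV

Vm = 57.2 · log₁₀[(Σ P·[cation]ₒ + Σ P·[anion]ᵢ) / (Σ P·[cation]ᵢ + Σ P·[anion]ₒ)]
Numerator = 1×7.51 + 0.034×120 + 0.32×20.9 = 18.28
Denominator = 1×123 + 0.034×13.8 + 0.32×126 = 163.8
Vm = 57.2 · log₁₀(0.11159) = 57.2 × (-0.9524) = -54.47 mV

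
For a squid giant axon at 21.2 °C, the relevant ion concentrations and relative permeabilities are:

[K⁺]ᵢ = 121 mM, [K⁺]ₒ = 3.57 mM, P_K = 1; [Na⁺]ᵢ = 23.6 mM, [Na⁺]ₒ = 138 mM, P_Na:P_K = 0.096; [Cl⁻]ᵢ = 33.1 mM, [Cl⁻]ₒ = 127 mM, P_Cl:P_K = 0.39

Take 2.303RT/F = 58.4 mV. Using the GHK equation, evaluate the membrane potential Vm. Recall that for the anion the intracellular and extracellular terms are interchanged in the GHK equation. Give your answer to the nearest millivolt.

Vm = 58.4 · log₁₀[(Σ P·[cation]ₒ + Σ P·[anion]ᵢ) / (Σ P·[cation]ᵢ + Σ P·[anion]ₒ)]
Numerator = 1×3.57 + 0.096×138 + 0.39×33.1 = 29.73
Denominator = 1×121 + 0.096×23.6 + 0.39×127 = 172.8
Vm = 58.4 · log₁₀(0.17204) = 58.4 × (-0.7644) = -44.64 mV

-45 mV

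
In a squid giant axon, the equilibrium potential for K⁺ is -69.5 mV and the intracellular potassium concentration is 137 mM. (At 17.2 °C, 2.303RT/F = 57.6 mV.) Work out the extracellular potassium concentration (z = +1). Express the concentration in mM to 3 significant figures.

8.51 mM

Nernst: E = (57.6/1) · log₁₀([out]/[in]), so log₁₀([out]/[in]) = -69.5 × 1 / 57.6 = -1.2066.
[out]/[in] = 10^(-1.2066) = 0.06214.
[out] = 0.06214 × 137 = 8.514 mM.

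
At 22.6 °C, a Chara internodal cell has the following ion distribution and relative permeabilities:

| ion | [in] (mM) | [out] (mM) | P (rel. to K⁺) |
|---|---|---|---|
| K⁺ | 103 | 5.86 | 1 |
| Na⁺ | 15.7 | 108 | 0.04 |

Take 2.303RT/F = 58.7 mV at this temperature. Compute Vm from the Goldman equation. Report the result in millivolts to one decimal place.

Vm = 58.7 · log₁₀[(Σ P·[cation]ₒ + Σ P·[anion]ᵢ) / (Σ P·[cation]ᵢ + Σ P·[anion]ₒ)]
Numerator = 1×5.86 + 0.04×108 = 10.18
Denominator = 1×103 + 0.04×15.7 = 103.6
Vm = 58.7 · log₁₀(0.098236) = 58.7 × (-1.0077) = -59.15 mV

-59.2 mV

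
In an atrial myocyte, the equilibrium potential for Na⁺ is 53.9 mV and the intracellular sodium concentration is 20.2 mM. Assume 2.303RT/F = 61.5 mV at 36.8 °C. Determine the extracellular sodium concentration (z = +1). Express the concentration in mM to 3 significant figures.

152 mM

Nernst: E = (61.5/1) · log₁₀([out]/[in]), so log₁₀([out]/[in]) = 53.9 × 1 / 61.5 = 0.8764.
[out]/[in] = 10^(0.8764) = 7.524.
[out] = 7.524 × 20.2 = 152 mM.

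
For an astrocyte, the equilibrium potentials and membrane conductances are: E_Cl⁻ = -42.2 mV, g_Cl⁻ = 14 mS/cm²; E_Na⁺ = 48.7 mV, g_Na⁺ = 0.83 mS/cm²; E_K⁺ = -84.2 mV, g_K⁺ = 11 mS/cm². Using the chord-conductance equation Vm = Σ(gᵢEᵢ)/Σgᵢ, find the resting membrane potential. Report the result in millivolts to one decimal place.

Σ gᵢEᵢ = 14·(-42.2) + 0.83·(48.7) + 11·(-84.2) = -1476.58
Σ gᵢ = 14 + 0.83 + 11 = 25.83
Vm = -1476.58 / 25.83 = -57.17 mV

-57.2 mV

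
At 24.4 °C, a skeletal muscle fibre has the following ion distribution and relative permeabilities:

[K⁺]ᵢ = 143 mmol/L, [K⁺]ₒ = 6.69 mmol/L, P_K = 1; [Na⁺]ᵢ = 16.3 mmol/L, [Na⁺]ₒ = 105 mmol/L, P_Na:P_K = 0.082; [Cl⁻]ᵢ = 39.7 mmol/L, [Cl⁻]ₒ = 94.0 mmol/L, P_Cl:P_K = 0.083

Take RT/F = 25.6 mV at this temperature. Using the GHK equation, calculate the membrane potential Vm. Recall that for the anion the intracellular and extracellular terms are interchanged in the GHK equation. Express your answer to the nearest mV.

Vm = 25.6 · ln[(Σ P·[cation]ₒ + Σ P·[anion]ᵢ) / (Σ P·[cation]ᵢ + Σ P·[anion]ₒ)]
Numerator = 1×6.69 + 0.082×105 + 0.083×39.7 = 18.6
Denominator = 1×143 + 0.082×16.3 + 0.083×94.0 = 152.1
Vm = 25.6 · ln(0.12222) = 25.6 × (-2.1019) = -53.81 mV

-54 mV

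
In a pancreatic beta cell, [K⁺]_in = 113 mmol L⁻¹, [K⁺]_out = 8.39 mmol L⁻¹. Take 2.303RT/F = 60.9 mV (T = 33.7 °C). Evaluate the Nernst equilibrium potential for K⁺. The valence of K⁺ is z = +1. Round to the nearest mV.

E = (60.9/z) · log₁₀([K⁺]_out/[K⁺]_in) with z = +1.
= (60.9/1) · log₁₀(8.39/113) = 60.90 · log₁₀(0.07425)
= 60.90 · (-1.1293) = -68.78 mV

-69 mV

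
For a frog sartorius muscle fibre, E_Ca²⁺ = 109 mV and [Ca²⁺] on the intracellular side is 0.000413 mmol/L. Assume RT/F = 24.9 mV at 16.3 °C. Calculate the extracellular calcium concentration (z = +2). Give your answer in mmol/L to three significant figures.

2.62 mmol/L

Nernst: E = (24.9/2) · ln([out]/[in]), so ln([out]/[in]) = 109.0 × 2 / 24.9 = 8.7550.
[out]/[in] = e^(8.7550) = 6342.
[out] = 6342 × 0.000413 = 2.619 mmol/L.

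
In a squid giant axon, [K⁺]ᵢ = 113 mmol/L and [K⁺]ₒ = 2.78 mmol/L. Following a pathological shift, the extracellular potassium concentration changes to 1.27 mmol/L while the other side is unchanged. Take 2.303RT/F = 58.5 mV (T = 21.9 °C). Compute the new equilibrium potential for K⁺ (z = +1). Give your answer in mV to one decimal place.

-114.0 mV

After the shift: [K⁺]_out = 1.27, [K⁺]_in = 113 mmol/L.
E_new = (58.5/1)·log₁₀(1.27/113) = 58.50 · (-1.9493) = -114.03 mV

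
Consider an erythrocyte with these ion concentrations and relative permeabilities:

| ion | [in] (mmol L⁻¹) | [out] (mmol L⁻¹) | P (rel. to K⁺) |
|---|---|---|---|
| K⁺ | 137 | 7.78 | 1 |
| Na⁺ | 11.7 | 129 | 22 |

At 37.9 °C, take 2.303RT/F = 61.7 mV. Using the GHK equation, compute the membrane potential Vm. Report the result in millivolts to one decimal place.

53.0 mV

Vm = 61.7 · log₁₀[(Σ P·[cation]ₒ + Σ P·[anion]ᵢ) / (Σ P·[cation]ᵢ + Σ P·[anion]ₒ)]
Numerator = 1×7.78 + 22×129 = 2846
Denominator = 1×137 + 22×11.7 = 394.4
Vm = 61.7 · log₁₀(7.2155) = 61.7 × (0.8583) = 52.95 mV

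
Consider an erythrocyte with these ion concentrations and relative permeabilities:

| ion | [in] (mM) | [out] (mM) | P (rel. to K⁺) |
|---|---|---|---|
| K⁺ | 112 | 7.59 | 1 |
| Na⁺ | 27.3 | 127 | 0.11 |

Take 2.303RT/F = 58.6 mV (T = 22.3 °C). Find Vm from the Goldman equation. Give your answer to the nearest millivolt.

-43 mV

Vm = 58.6 · log₁₀[(Σ P·[cation]ₒ + Σ P·[anion]ᵢ) / (Σ P·[cation]ᵢ + Σ P·[anion]ₒ)]
Numerator = 1×7.59 + 0.11×127 = 21.56
Denominator = 1×112 + 0.11×27.3 = 115
Vm = 58.6 · log₁₀(0.18747) = 58.6 × (-0.7271) = -42.61 mV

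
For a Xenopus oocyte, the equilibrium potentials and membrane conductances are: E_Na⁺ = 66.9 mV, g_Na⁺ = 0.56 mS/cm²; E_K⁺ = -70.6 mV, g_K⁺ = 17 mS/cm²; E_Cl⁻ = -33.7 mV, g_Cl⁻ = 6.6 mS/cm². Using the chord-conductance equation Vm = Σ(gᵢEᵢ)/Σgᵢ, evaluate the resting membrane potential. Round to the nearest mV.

Σ gᵢEᵢ = 0.56·(66.9) + 17·(-70.6) + 6.6·(-33.7) = -1385.16
Σ gᵢ = 0.56 + 17 + 6.6 = 24.16
Vm = -1385.16 / 24.16 = -57.33 mV

-57 mV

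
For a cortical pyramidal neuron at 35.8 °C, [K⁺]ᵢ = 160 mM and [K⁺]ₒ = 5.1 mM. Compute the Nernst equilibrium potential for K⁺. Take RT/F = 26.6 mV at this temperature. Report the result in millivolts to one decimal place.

-91.7 mV

E = (26.6/z) · ln([K⁺]_out/[K⁺]_in) with z = +1.
= (26.6/1) · ln(5.1/160) = 26.60 · ln(0.03188)
= 26.60 · (-3.4459) = -91.66 mV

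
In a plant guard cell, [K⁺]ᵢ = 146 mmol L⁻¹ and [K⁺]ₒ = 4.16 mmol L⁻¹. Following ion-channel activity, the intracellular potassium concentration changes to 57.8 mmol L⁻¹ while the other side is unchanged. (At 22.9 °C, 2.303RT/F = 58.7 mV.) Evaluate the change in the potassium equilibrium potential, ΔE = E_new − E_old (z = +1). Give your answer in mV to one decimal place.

23.6 mV

E_old = (58.7/1)·log₁₀(4.16/146) = -90.71 mV
E_new = (58.7/1)·log₁₀(4.16/57.8) = -67.08 mV
ΔE = -67.08 − (-90.71) = 23.62 mV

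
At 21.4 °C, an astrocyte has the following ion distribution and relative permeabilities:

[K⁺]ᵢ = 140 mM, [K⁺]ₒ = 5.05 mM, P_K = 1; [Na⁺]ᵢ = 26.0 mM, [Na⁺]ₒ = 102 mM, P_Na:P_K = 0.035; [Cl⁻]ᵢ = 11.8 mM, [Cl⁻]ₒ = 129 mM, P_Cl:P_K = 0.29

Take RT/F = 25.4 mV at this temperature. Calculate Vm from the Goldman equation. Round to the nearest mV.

-68 mV

Vm = 25.4 · ln[(Σ P·[cation]ₒ + Σ P·[anion]ᵢ) / (Σ P·[cation]ᵢ + Σ P·[anion]ₒ)]
Numerator = 1×5.05 + 0.035×102 + 0.29×11.8 = 12.04
Denominator = 1×140 + 0.035×26.0 + 0.29×129 = 178.3
Vm = 25.4 · ln(0.06753) = 25.4 × (-2.6952) = -68.46 mV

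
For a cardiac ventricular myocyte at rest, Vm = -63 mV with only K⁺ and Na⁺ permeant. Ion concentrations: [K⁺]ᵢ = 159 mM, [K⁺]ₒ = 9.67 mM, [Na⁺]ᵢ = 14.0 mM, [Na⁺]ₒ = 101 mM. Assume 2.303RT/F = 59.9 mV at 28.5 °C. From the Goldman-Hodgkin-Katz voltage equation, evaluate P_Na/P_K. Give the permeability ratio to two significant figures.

0.045

Let α = P_Na/P_K. GHK: Vm = 59.9·log₁₀[(Kₒ + α·Naₒ)/(Kᵢ + α·Naᵢ)].
10^(Vm/59.9) = 10^(-63.0/59.9) = 0.088766
So 0.088766·(Kᵢ + α·Naᵢ) = Kₒ + α·Naₒ → α = (0.088766·159.0 − 9.67) / (101.0 − 0.088766·14.0)
α = (14.11 − 9.67) / (101.0 − 1.243) = 4.444/99.76 = 0.04455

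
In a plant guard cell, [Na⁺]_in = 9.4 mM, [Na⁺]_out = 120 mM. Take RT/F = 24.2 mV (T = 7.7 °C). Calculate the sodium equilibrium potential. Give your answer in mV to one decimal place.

61.6 mV

E = (24.2/z) · ln([Na⁺]_out/[Na⁺]_in) with z = +1.
= (24.2/1) · ln(120/9.4) = 24.20 · ln(12.77)
= 24.20 · (2.5468) = 61.63 mV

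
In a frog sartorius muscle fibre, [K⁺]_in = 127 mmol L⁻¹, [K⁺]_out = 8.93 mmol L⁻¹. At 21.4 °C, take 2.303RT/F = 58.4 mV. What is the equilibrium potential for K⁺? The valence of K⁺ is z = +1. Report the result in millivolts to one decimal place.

-67.3 mV

E = (58.4/z) · log₁₀([K⁺]_out/[K⁺]_in) with z = +1.
= (58.4/1) · log₁₀(8.93/127) = 58.40 · log₁₀(0.07031)
= 58.40 · (-1.1530) = -67.33 mV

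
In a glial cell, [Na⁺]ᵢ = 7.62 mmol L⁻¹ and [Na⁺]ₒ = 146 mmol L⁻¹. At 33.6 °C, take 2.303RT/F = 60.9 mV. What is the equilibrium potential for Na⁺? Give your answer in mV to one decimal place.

E = (60.9/z) · log₁₀([Na⁺]_out/[Na⁺]_in) with z = +1.
= (60.9/1) · log₁₀(146/7.62) = 60.90 · log₁₀(19.16)
= 60.90 · (1.2824) = 78.10 mV

78.1 mV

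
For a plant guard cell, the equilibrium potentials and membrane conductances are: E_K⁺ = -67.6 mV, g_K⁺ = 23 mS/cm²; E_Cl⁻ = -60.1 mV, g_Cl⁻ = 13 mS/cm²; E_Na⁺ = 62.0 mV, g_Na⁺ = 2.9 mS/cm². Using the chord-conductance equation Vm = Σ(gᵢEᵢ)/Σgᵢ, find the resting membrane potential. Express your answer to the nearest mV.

Σ gᵢEᵢ = 23·(-67.6) + 13·(-60.1) + 2.9·(62.0) = -2156.30
Σ gᵢ = 23 + 13 + 2.9 = 38.9
Vm = -2156.30 / 38.9 = -55.43 mV

-55 mV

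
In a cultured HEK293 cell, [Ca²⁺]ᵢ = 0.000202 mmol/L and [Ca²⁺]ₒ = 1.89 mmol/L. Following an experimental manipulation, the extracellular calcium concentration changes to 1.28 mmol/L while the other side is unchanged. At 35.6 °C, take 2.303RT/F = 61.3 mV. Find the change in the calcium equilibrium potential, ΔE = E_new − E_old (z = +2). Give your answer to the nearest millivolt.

E_old = (61.3/2)·log₁₀(1.89/0.000202) = 121.71 mV
E_new = (61.3/2)·log₁₀(1.28/0.000202) = 116.53 mV
ΔE = 116.53 − (121.71) = -5.19 mV

-5 mV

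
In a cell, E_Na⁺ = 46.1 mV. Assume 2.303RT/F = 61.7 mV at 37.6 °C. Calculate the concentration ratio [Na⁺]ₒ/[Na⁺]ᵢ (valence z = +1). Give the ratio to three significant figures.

log₁₀([out]/[in]) = E·z/(61.7) = 46.1 × 1 / 61.7 = 0.7472
[out]/[in] = 10^(0.7472) = 5.587

5.59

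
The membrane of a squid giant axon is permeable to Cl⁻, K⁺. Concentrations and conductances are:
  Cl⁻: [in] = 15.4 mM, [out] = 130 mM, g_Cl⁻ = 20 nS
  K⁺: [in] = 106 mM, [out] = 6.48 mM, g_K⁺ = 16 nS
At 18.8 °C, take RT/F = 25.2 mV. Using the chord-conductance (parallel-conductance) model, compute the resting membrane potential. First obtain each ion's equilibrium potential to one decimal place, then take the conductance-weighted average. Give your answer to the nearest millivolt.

E_Cl⁻ = (25.2/-1)·ln(130/15.4) = -53.8 mV
E_K⁺ = (25.2/1)·ln(6.48/106) = -70.4 mV
Vm = (Σ gᵢEᵢ)/(Σ gᵢ) = (20·-53.8 + 16·-70.4) / (20 + 16)
= -2202.40 / 36 = -61.18 mV

-61 mV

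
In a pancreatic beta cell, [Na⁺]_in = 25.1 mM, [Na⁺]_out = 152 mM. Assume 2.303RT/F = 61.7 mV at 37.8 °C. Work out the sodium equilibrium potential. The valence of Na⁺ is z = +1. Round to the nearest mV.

E = (61.7/z) · log₁₀([Na⁺]_out/[Na⁺]_in) with z = +1.
= (61.7/1) · log₁₀(152/25.1) = 61.70 · log₁₀(6.056)
= 61.70 · (0.7822) = 48.26 mV

48 mV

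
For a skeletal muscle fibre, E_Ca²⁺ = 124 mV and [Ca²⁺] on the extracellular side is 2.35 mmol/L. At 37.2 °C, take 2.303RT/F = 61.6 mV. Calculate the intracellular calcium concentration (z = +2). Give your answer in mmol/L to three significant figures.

0.000221 mmol/L

Nernst: E = (61.6/2) · log₁₀([out]/[in]), so log₁₀([out]/[in]) = 124.0 × 2 / 61.6 = 4.0260.
[out]/[in] = 10^(4.0260) = 1.062e+04.
[in] = 2.35 / 1.062e+04 = 0.0002214 mmol/L.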